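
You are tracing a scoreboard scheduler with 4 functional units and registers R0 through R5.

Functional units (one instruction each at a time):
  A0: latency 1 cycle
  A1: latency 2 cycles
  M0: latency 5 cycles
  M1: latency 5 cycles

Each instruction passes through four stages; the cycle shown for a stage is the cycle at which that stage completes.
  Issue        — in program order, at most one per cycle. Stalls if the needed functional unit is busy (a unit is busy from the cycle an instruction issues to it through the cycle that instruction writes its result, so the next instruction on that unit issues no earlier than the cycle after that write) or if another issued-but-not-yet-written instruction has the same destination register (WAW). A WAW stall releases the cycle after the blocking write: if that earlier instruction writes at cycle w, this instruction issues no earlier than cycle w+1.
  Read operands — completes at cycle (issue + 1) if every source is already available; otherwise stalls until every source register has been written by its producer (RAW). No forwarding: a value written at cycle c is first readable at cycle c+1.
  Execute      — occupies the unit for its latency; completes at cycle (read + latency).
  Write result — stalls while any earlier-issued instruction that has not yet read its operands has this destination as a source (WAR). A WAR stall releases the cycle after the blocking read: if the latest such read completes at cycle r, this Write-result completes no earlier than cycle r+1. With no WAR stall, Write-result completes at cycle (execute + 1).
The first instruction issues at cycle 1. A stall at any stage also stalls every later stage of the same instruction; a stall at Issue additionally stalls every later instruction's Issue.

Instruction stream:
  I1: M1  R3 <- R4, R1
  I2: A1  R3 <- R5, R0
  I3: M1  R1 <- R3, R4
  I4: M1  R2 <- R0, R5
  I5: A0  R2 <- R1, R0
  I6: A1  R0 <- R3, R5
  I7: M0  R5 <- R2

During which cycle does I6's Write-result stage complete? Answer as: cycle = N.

cycle = 34

[I1] 1/2/7/8
[I2] 9/10/12/13  (WAW R3: wait I1 write@8)
[I3] 10/14/19/20  (RAW R3: wait I2 write@13)
[I4] 21/22/27/28  (struct: M1 busy until I3 writes@20)
[I5] 29/30/31/32  (WAW R2: wait I4 write@28)
[I6] 30/31/33/34
[I7] 31/33/38/39  (RAW R2: wait I5 write@32)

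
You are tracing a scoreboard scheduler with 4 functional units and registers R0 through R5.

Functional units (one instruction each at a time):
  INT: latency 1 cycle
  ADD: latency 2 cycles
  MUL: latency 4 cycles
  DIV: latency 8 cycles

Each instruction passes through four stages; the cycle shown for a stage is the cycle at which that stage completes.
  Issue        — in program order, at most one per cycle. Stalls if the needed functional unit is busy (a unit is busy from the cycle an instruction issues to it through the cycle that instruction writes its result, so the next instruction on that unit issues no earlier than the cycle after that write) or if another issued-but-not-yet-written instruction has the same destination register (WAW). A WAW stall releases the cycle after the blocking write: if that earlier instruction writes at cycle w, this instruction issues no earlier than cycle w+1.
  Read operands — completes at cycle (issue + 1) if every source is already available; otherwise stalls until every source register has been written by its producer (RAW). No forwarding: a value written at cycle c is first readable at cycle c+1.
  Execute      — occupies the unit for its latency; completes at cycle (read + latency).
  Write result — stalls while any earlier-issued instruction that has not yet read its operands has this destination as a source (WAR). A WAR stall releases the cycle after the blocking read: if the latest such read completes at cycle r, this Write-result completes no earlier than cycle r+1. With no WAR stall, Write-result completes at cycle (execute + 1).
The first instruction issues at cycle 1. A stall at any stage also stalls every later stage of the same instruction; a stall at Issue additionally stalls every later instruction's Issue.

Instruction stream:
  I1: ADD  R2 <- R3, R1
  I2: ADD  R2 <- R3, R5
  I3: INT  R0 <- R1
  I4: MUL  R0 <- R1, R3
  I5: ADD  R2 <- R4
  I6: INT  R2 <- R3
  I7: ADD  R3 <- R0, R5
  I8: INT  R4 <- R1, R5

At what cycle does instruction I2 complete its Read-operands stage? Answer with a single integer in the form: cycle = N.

cycle = 7

I1 -> (1, 2, 4, 5)
I2 -> (6, 7, 9, 10)  // struct: ADD busy until I1 writes@5
I3 -> (7, 8, 9, 10)
I4 -> (11, 12, 16, 17)  // WAW R0: wait I3 write@10
I5 -> (12, 13, 15, 16)
I6 -> (17, 18, 19, 20)  // WAW R2: wait I5 write@16
I7 -> (18, 19, 21, 22)
I8 -> (21, 22, 23, 24)  // struct: INT busy until I6 writes@20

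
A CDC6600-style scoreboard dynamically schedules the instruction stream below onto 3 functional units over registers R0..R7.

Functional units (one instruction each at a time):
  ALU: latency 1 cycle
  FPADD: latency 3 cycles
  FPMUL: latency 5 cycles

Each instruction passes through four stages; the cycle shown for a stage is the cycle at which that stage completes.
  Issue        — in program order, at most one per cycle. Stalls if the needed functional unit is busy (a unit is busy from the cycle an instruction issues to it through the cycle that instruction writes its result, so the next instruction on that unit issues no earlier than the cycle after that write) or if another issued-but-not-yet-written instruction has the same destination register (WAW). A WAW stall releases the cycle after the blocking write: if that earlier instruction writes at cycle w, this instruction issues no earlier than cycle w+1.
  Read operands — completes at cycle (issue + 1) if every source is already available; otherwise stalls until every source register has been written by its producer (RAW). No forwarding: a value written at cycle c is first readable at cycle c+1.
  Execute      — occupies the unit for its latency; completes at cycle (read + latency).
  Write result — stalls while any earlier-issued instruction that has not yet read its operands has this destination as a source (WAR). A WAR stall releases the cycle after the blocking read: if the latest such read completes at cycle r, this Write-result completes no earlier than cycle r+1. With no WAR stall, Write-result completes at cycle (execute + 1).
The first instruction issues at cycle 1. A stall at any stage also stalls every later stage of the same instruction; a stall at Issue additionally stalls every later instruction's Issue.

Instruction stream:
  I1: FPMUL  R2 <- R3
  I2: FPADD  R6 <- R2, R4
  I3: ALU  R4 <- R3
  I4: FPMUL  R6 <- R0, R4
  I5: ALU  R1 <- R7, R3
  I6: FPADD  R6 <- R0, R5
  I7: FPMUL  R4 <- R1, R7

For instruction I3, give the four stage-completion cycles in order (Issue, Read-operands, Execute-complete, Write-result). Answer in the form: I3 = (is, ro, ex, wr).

I3 = (3, 4, 5, 10)

c1: issue I1 (FPMUL)
c2: I1 read-ops | issue I2 (FPADD)
c3: issue I3 (ALU)
c4: I3 read-ops
c5: I3 finished on ALU
c7: I1 finished on FPMUL
c8: I1→R2
c9: I2 read-ops
c10: I3→R4
c12: I2 finished on FPADD
c13: I2→R6
c14: issue I4 (FPMUL)
c15: I4 read-ops | issue I5 (ALU)
c16: I5 read-ops
c17: I5 finished on ALU
c18: I5→R1
c20: I4 finished on FPMUL
c21: I4→R6
c22: issue I6 (FPADD)
c23: I6 read-ops | issue I7 (FPMUL)
c24: I7 read-ops
c26: I6 finished on FPADD
c27: I6→R6
c29: I7 finished on FPMUL
c30: I7→R4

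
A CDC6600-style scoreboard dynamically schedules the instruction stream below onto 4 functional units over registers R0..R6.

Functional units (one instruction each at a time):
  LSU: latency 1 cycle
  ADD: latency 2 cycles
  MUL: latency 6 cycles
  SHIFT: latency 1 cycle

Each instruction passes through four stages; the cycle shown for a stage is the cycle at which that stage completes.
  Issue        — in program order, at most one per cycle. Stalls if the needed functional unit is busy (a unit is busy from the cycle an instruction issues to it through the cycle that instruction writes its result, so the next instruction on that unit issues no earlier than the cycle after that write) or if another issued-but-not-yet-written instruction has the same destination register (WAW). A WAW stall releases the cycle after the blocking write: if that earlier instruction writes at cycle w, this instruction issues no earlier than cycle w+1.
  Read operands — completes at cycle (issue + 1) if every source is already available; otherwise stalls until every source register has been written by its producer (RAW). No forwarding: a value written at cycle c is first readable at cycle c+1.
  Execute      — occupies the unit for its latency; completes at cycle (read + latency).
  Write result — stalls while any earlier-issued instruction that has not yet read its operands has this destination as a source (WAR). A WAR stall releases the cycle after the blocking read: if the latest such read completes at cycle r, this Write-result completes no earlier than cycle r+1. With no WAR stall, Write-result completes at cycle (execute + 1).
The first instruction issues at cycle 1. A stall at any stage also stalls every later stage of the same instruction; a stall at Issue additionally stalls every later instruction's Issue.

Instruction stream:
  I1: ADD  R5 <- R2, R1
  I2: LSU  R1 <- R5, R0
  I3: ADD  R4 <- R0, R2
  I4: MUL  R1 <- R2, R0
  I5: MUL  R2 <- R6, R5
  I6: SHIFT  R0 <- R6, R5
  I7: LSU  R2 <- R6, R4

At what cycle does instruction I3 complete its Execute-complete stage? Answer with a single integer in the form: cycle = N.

1) issue 1, read 2, done 4, write 5
2) issue 2, read 6, done 7, write 8  <RAW R5: wait I1 write@5>
3) issue 6, read 7, done 9, write 10  <struct: ADD busy until I1 writes@5>
4) issue 9, read 10, done 16, write 17  <WAW R1: wait I2 write@8>
5) issue 18, read 19, done 25, write 26  <struct: MUL busy until I4 writes@17>
6) issue 19, read 20, done 21, write 22
7) issue 27, read 28, done 29, write 30  <WAW R2: wait I5 write@26>

cycle = 9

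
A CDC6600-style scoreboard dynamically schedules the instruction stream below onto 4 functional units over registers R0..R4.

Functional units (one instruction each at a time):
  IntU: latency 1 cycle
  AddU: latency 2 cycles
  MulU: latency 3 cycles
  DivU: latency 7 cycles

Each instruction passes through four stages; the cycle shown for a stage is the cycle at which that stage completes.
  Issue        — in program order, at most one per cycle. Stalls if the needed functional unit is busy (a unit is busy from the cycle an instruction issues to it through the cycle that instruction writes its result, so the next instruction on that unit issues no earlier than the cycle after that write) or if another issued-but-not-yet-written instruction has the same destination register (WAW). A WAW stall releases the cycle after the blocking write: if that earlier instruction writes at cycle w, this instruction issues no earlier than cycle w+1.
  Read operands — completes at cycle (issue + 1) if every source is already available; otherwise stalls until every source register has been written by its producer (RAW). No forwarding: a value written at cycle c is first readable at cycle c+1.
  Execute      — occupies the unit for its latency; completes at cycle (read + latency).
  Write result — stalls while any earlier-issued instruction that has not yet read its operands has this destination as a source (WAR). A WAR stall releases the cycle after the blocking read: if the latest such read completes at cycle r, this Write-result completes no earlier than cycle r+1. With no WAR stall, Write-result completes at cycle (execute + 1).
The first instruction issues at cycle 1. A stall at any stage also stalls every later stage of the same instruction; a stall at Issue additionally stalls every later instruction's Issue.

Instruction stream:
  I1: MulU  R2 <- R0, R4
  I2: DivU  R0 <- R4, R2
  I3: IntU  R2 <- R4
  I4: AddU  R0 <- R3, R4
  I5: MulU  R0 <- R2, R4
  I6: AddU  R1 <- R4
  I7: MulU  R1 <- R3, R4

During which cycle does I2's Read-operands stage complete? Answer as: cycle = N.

cycle 1: I1 dispatched to MulU
cycle 2: I1 operands ready, I2 dispatched to DivU
cycle 5: I1 complete
cycle 6: R2←I1
cycle 7: I2 operands ready, I3 dispatched to IntU
cycle 8: I3 operands ready
cycle 9: I3 complete
cycle 10: R2←I3
cycle 14: I2 complete
cycle 15: R0←I2
cycle 16: I4 dispatched to AddU
cycle 17: I4 operands ready
cycle 19: I4 complete
cycle 20: R0←I4
cycle 21: I5 dispatched to MulU
cycle 22: I5 operands ready, I6 dispatched to AddU
cycle 23: I6 operands ready
cycle 25: I5 complete, I6 complete
cycle 26: R0←I5, R1←I6
cycle 27: I7 dispatched to MulU
cycle 28: I7 operands ready
cycle 31: I7 complete
cycle 32: R1←I7

cycle = 7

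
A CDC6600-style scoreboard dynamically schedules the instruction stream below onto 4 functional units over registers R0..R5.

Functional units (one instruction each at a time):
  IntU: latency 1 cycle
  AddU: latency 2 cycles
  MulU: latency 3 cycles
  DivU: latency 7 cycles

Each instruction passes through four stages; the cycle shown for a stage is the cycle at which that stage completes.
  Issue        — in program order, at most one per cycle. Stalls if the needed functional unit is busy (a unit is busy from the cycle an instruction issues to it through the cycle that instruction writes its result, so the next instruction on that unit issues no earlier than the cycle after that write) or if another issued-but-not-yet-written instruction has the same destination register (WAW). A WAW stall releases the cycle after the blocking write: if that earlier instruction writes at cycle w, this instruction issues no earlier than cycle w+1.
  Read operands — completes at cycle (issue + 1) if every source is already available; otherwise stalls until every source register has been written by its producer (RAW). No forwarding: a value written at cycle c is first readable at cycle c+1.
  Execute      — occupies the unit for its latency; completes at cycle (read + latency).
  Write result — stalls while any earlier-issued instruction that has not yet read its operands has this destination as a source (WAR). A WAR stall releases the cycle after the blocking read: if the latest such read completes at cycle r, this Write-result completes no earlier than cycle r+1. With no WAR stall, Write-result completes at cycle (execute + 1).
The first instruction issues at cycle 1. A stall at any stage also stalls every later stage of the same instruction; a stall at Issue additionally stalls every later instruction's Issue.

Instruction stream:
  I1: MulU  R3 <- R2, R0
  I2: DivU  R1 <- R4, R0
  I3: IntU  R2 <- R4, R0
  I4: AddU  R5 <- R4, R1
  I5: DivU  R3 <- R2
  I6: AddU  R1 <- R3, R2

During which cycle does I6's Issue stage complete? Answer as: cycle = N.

I1 -> (1, 2, 5, 6)
I2 -> (2, 3, 10, 11)
I3 -> (3, 4, 5, 6)
I4 -> (4, 12, 14, 15)  // RAW R1: wait I2 write@11
I5 -> (12, 13, 20, 21)  // struct: DivU busy until I2 writes@11
I6 -> (16, 22, 24, 25)  // struct: AddU busy until I4 writes@15, RAW R3: wait I5 write@21

cycle = 16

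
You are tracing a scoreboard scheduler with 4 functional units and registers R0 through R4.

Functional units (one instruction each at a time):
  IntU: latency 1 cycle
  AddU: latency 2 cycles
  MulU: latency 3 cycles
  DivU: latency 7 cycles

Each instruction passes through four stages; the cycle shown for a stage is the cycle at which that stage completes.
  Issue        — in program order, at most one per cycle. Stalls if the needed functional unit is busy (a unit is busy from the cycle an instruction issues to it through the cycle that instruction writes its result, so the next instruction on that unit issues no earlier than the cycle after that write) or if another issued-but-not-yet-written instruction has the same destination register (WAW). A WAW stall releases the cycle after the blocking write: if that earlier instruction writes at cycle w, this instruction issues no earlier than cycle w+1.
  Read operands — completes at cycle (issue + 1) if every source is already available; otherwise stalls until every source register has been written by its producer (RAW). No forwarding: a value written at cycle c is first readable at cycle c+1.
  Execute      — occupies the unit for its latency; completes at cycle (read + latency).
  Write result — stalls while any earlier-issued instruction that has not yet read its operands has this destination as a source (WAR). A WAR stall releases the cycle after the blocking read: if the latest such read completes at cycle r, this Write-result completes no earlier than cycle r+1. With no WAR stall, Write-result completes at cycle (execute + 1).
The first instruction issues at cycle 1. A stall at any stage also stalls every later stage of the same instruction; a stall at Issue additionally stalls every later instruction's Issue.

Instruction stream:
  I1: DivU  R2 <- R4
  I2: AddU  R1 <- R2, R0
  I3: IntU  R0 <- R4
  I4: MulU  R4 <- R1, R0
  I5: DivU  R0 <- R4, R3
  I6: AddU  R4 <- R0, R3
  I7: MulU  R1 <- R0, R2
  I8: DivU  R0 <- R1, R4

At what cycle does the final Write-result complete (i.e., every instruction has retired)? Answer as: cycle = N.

cycle = 42

I1 -> (1, 2, 9, 10)
I2 -> (2, 11, 13, 14)  // RAW R2: wait I1 write@10
I3 -> (3, 4, 5, 12)  // WAR R0: wait I2 read@11
I4 -> (4, 15, 18, 19)  // RAW R1: wait I2 write@14
I5 -> (13, 20, 27, 28)  // WAW R0: wait I3 write@12, RAW R4: wait I4 write@19
I6 -> (20, 29, 31, 32)  // WAW R4: wait I4 write@19, RAW R0: wait I5 write@28
I7 -> (21, 29, 32, 33)  // RAW R0: wait I5 write@28
I8 -> (29, 34, 41, 42)  // struct: DivU busy until I5 writes@28, RAW R1: wait I7 write@33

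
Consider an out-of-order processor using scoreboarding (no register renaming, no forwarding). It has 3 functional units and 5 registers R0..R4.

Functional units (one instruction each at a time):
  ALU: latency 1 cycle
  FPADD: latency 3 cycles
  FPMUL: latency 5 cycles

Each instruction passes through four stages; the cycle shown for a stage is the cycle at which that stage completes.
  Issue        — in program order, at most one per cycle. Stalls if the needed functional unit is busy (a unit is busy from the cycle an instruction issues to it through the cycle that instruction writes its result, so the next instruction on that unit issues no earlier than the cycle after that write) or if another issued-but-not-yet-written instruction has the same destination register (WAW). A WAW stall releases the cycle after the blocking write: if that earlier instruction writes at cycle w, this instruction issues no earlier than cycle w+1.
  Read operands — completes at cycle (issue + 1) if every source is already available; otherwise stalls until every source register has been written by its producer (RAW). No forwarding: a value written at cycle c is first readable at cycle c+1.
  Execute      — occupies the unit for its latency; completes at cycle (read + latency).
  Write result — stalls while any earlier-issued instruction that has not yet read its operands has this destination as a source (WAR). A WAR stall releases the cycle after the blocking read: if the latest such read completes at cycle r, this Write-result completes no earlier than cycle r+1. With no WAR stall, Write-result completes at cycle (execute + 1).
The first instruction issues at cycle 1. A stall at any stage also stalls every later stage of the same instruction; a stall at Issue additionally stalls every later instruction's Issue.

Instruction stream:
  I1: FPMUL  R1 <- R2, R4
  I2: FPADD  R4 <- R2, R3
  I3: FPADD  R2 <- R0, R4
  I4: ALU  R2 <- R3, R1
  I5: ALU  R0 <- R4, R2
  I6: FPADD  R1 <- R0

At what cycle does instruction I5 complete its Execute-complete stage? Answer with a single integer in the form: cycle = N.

cycle = 20

c1: issue I1 (FPMUL)
c2: I1 read-ops, issue I2 (FPADD)
c3: I2 read-ops
c6: I2 finished on FPADD
c7: I1 finished on FPMUL, I2→R4
c8: I1→R1, issue I3 (FPADD)
c9: I3 read-ops
c12: I3 finished on FPADD
c13: I3→R2
c14: issue I4 (ALU)
c15: I4 read-ops
c16: I4 finished on ALU
c17: I4→R2
c18: issue I5 (ALU)
c19: I5 read-ops, issue I6 (FPADD)
c20: I5 finished on ALU
c21: I5→R0
c22: I6 read-ops
c25: I6 finished on FPADD
c26: I6→R1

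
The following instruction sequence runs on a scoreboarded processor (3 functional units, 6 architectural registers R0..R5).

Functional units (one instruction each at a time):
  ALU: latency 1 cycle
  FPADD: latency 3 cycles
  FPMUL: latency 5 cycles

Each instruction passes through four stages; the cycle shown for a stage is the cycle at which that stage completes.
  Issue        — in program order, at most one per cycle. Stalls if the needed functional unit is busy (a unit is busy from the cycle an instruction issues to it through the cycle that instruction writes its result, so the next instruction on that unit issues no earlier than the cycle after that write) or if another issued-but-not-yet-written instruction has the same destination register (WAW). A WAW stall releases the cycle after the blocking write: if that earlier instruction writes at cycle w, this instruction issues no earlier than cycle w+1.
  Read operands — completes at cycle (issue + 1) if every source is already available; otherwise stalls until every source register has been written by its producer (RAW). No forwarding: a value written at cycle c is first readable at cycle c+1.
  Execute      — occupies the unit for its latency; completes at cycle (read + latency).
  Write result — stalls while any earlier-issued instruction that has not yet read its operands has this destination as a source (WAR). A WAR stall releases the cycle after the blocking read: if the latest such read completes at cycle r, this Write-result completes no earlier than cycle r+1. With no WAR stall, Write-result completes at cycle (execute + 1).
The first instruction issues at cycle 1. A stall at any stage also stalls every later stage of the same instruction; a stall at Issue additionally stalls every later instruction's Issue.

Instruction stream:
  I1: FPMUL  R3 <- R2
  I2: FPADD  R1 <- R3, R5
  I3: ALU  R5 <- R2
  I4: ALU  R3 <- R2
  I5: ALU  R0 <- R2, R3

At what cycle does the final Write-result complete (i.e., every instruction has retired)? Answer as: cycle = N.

[I1] 1/2/7/8
[I2] 2/9/12/13  (RAW R3: wait I1 write@8)
[I3] 3/4/5/10  (WAR R5: wait I2 read@9)
[I4] 11/12/13/14  (struct: ALU busy until I3 writes@10)
[I5] 15/16/17/18  (struct: ALU busy until I4 writes@14)

cycle = 18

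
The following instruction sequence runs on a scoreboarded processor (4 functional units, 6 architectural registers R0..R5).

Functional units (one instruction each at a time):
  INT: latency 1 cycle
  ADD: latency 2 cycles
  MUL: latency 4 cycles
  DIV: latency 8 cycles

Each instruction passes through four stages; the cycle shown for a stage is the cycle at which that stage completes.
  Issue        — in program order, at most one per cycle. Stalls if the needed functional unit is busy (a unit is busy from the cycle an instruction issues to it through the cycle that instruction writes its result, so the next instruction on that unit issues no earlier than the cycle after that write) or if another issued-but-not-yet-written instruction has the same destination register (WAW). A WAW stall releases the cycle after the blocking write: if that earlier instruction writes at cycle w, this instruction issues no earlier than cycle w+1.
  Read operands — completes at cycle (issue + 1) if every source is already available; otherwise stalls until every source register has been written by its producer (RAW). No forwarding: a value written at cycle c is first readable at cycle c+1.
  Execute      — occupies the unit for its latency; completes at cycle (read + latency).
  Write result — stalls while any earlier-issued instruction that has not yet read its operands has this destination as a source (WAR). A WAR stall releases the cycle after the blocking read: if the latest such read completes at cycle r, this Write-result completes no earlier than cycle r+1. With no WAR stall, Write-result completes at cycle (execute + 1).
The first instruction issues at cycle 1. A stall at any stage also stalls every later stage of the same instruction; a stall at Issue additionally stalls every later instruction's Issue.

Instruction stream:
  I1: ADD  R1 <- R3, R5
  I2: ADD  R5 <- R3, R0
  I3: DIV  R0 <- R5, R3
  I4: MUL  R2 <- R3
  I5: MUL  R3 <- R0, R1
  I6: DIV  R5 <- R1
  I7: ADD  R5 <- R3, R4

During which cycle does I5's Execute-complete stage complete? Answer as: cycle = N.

I1 -> (1, 2, 4, 5)
I2 -> (6, 7, 9, 10)  // struct: ADD busy until I1 writes@5
I3 -> (7, 11, 19, 20)  // RAW R5: wait I2 write@10
I4 -> (8, 9, 13, 14)
I5 -> (15, 21, 25, 26)  // struct: MUL busy until I4 writes@14, RAW R0: wait I3 write@20
I6 -> (21, 22, 30, 31)  // struct: DIV busy until I3 writes@20
I7 -> (32, 33, 35, 36)  // WAW R5: wait I6 write@31

cycle = 25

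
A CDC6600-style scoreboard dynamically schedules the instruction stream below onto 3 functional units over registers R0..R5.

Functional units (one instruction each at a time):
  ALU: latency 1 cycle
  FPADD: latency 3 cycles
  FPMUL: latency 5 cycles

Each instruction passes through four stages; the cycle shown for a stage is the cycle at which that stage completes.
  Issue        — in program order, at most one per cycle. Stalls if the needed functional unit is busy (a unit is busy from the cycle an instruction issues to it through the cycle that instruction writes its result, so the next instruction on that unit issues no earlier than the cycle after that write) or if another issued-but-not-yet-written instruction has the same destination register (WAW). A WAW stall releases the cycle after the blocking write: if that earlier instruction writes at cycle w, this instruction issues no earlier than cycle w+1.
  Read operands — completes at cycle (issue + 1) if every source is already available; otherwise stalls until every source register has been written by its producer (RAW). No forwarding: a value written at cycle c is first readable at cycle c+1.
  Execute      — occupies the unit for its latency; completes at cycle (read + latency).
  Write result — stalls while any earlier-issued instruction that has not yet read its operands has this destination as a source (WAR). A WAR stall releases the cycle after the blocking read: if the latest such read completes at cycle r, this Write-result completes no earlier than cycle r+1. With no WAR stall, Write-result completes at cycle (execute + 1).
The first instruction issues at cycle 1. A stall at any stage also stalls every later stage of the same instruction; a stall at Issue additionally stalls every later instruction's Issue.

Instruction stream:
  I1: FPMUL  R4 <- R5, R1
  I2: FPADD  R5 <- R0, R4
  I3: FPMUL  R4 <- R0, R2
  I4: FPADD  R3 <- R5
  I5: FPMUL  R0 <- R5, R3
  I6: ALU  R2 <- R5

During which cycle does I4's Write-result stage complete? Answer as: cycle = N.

cycle = 19

t=1  issue I1 (FPMUL)
t=2  I1 read-ops, issue I2 (FPADD)
t=7  I1 finished on FPMUL
t=8  I1→R4
t=9  I2 read-ops, issue I3 (FPMUL)
t=10  I3 read-ops
t=12  I2 finished on FPADD
t=13  I2→R5
t=14  issue I4 (FPADD)
t=15  I3 finished on FPMUL, I4 read-ops
t=16  I3→R4
t=17  issue I5 (FPMUL)
t=18  I4 finished on FPADD, issue I6 (ALU)
t=19  I4→R3, I6 read-ops
t=20  I5 read-ops, I6 finished on ALU
t=21  I6→R2
t=25  I5 finished on FPMUL
t=26  I5→R0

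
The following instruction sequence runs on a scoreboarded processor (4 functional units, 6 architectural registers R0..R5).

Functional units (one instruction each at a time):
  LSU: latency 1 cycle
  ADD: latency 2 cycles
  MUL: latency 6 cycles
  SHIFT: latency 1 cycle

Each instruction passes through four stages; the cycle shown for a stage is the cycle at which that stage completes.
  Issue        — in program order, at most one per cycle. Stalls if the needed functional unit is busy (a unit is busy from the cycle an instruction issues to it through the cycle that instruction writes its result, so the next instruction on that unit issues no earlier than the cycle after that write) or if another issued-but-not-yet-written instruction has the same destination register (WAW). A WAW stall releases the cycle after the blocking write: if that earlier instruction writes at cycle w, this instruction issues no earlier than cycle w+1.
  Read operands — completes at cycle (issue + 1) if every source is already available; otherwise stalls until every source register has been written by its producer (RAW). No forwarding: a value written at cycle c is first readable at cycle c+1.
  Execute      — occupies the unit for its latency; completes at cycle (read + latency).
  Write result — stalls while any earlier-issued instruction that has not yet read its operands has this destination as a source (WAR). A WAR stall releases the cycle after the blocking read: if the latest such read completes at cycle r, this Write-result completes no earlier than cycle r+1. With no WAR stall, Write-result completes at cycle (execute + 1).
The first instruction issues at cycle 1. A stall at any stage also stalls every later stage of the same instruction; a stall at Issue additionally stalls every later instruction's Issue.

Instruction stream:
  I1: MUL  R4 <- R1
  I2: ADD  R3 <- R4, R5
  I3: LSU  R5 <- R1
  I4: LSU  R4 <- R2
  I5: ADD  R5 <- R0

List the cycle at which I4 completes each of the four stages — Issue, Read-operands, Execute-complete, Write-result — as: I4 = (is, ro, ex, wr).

1) issue 1, read 2, done 8, write 9
2) issue 2, read 10, done 12, write 13  <RAW R4: wait I1 write@9>
3) issue 3, read 4, done 5, write 11  <WAR R5: wait I2 read@10>
4) issue 12, read 13, done 14, write 15  <struct: LSU busy until I3 writes@11>
5) issue 14, read 15, done 17, write 18  <struct: ADD busy until I2 writes@13>

I4 = (12, 13, 14, 15)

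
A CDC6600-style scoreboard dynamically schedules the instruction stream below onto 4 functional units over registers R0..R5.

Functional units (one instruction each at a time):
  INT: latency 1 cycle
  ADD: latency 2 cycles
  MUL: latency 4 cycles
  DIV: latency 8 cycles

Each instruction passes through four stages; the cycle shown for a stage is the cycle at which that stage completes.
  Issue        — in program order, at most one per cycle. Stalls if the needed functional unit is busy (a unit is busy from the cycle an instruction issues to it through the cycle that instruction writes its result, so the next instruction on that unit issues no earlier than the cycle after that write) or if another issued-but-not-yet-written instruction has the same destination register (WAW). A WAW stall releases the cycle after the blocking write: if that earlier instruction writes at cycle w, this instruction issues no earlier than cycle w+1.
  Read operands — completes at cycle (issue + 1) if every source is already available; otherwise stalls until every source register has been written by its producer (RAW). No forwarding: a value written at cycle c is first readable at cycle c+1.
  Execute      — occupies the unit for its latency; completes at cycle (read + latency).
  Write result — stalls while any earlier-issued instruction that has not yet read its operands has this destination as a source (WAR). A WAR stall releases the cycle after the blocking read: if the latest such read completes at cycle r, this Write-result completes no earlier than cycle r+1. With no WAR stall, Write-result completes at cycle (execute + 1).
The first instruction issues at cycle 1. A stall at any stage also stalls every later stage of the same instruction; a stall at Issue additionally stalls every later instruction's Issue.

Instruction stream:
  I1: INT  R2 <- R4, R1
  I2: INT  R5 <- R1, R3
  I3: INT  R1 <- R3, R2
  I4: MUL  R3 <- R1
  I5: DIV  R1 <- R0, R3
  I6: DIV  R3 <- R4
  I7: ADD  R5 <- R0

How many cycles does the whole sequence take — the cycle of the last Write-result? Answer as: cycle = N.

cycle = 39

t=1  I1→INT
t=2  I1 RO
t=3  I1 EX
t=4  I1 WR R2
t=5  I2→INT
t=6  I2 RO
t=7  I2 EX
t=8  I2 WR R5
t=9  I3→INT
t=10  I3 RO; I4→MUL
t=11  I3 EX
t=12  I3 WR R1
t=13  I4 RO; I5→DIV
t=17  I4 EX
t=18  I4 WR R3
t=19  I5 RO
t=27  I5 EX
t=28  I5 WR R1
t=29  I6→DIV
t=30  I6 RO; I7→ADD
t=31  I7 RO
t=33  I7 EX
t=34  I7 WR R5
t=38  I6 EX
t=39  I6 WR R3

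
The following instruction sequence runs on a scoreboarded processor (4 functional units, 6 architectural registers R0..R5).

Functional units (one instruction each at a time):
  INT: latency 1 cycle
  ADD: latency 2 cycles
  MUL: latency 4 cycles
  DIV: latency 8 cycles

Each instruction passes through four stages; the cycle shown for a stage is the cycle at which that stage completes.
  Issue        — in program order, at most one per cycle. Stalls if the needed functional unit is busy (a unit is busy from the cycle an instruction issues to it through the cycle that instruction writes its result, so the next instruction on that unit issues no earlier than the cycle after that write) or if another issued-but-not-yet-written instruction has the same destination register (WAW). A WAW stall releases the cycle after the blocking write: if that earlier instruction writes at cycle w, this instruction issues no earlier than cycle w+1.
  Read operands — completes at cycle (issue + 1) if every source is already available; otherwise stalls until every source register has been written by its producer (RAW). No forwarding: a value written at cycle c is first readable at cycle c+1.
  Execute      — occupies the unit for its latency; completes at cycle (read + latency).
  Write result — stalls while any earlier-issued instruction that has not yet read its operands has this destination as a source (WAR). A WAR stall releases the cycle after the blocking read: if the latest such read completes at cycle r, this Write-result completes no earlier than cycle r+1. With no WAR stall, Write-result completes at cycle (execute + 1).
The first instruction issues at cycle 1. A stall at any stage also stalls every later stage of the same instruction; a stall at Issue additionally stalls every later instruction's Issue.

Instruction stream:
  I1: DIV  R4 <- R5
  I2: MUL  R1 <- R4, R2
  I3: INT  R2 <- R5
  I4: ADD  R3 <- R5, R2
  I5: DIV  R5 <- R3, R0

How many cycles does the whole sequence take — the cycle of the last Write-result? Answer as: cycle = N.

cycle = 27

[I1] 1/2/10/11
[I2] 2/12/16/17  (RAW R4: wait I1 write@11)
[I3] 3/4/5/13  (WAR R2: wait I2 read@12)
[I4] 4/14/16/17  (RAW R2: wait I3 write@13)
[I5] 12/18/26/27  (struct: DIV busy until I1 writes@11; RAW R3: wait I4 write@17)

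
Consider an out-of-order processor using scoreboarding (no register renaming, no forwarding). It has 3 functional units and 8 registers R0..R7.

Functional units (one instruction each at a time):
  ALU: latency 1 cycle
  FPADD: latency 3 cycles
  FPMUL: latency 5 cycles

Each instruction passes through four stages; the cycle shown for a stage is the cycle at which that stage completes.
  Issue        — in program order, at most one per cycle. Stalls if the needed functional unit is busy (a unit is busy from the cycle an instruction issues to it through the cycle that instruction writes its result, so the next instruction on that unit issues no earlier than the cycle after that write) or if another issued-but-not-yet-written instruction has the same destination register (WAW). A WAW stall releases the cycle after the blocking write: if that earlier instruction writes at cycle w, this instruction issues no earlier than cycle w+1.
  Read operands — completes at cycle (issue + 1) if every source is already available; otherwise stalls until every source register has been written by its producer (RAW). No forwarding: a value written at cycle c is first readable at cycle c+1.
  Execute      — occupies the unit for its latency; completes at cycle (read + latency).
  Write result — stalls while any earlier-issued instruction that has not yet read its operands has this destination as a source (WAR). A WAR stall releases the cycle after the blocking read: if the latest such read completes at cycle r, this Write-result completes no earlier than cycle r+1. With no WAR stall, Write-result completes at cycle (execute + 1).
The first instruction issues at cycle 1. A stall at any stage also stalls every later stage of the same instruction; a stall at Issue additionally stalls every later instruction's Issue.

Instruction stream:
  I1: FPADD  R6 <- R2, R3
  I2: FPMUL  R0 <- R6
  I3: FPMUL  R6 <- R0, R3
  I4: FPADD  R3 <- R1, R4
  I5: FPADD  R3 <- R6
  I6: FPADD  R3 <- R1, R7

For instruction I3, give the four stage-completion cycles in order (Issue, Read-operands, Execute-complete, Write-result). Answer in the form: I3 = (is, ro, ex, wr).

I3 = (14, 15, 20, 21)

1) issue 1, read 2, done 5, write 6
2) issue 2, read 7, done 12, write 13  <RAW R6: wait I1 write@6>
3) issue 14, read 15, done 20, write 21  <struct: FPMUL busy until I2 writes@13>
4) issue 15, read 16, done 19, write 20
5) issue 21, read 22, done 25, write 26  <struct: FPADD busy until I4 writes@20>
6) issue 27, read 28, done 31, write 32  <struct: FPADD busy until I5 writes@26>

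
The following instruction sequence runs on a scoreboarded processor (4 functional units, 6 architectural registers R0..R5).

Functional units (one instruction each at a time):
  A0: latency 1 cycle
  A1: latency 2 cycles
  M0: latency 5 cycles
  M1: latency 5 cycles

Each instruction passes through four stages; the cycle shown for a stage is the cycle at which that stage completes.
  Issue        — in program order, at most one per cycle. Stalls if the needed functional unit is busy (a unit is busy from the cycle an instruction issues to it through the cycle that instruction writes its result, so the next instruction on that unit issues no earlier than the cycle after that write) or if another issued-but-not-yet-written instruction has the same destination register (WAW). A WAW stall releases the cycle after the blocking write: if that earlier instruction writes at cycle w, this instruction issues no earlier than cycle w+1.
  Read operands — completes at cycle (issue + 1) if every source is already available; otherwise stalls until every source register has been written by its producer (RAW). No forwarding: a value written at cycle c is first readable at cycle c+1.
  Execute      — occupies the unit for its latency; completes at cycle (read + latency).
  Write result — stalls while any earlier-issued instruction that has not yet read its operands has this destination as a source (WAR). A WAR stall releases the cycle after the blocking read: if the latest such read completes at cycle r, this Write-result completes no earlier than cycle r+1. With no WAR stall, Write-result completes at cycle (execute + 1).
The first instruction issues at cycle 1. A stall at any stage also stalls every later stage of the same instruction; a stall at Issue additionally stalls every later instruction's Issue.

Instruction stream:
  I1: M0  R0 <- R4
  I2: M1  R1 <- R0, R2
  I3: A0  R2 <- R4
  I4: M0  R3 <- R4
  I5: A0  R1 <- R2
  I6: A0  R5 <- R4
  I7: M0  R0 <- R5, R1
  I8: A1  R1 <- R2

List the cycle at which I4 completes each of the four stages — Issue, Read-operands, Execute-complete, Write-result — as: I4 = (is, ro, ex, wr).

I4 = (9, 10, 15, 16)

I1: IS=1 RO=2 EX=7 WR=8
I2: IS=2 RO=9 EX=14 WR=15  [RAW R0: wait I1 write@8]
I3: IS=3 RO=4 EX=5 WR=10  [WAR R2: wait I2 read@9]
I4: IS=9 RO=10 EX=15 WR=16  [struct: M0 busy until I1 writes@8]
I5: IS=16 RO=17 EX=18 WR=19  [WAW R1: wait I2 write@15]
I6: IS=20 RO=21 EX=22 WR=23  [struct: A0 busy until I5 writes@19]
I7: IS=21 RO=24 EX=29 WR=30  [RAW R5: wait I6 write@23]
I8: IS=22 RO=23 EX=25 WR=26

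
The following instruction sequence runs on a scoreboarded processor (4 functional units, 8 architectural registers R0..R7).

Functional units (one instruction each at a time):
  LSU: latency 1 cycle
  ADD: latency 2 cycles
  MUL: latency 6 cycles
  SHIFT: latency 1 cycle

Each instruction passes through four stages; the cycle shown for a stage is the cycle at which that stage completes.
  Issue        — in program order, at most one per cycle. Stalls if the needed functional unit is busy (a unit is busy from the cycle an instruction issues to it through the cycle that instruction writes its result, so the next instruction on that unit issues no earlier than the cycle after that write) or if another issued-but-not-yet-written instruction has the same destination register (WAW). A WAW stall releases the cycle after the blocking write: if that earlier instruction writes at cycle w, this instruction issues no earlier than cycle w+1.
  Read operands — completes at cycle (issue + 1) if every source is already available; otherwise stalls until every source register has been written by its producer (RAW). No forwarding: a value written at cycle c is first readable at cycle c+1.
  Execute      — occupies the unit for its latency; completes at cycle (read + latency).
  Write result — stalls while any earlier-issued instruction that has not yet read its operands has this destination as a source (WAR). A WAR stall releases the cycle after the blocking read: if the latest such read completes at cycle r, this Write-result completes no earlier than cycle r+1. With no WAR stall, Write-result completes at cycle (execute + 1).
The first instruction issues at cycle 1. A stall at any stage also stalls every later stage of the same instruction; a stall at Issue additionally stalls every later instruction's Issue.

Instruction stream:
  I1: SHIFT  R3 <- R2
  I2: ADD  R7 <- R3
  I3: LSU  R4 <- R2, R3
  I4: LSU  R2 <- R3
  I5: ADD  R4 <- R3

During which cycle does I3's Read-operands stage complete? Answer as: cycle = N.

cycle = 5

c1: I1 dispatched to SHIFT
c2: I1 operands ready · I2 dispatched to ADD
c3: I1 complete · I3 dispatched to LSU
c4: R3←I1
c5: I2 operands ready · I3 operands ready
c6: I3 complete
c7: I2 complete · R4←I3
c8: R7←I2 · I4 dispatched to LSU
c9: I4 operands ready · I5 dispatched to ADD
c10: I4 complete · I5 operands ready
c11: R2←I4
c12: I5 complete
c13: R4←I5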